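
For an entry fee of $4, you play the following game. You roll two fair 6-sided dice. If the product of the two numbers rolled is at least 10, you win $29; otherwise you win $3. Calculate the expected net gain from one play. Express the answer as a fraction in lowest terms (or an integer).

229/18 dollars

E[payout] = (17/36)·3 + (19/36)·29 = 301/18
Expected profit = 301/18 − 4 = 229/18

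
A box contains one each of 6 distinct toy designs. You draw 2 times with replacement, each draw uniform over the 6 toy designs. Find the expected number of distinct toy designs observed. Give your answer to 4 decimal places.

1.8333

Let Xⱼ=1 if type j appears at least once. P(Xⱼ=1) = 1 − ((6−1)/6)^2 = 11/36.
E[#distinct] = 6·11/36 = 11/6.
≈ 1.8333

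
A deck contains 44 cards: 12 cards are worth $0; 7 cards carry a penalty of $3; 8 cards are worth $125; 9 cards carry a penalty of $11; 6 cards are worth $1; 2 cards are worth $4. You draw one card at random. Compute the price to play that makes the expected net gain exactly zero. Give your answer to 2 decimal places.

E[payout] = (12/44)·0 + (7/44)·(-3) + (8/44)·125 + (9/44)·(-11) + (6/44)·1 + (2/44)·4 = 447/22
Fair fee = E[payout] = 447/22 ≈ $20.32

$20.32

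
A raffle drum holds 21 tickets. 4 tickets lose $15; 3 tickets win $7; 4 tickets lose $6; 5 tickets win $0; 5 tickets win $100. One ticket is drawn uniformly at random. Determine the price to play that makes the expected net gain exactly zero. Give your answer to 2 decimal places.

E[payout] = (4/21)·(-15) + (3/21)·7 + (4/21)·(-6) + (5/21)·0 + (5/21)·100 = 437/21
Fair fee = E[payout] = 437/21 ≈ $20.81

$20.81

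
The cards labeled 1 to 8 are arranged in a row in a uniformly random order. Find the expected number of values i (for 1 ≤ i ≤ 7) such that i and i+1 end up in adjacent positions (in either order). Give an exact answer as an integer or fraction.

For each i ∈ {1,…,7}, let Xᵢ = 1 if i and i+1 are adjacent. P(Xᵢ=1) = 2·(8−1)!/8! = 2/8.
By linearity, E[ΣXᵢ] = (7)·(2/8) = 7/4.

7/4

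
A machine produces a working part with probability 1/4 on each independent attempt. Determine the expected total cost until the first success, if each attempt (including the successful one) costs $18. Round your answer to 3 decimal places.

$72.000

E[#attempts] = 1/p = 4; E[cost] = 18·4 = 72.
≈ 72.000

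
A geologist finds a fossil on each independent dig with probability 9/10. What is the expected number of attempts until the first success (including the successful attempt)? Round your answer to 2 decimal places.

For a geometric distribution, E[trials] = 1/p = 1/(9/10) = 10/9.
≈ 1.11

1.11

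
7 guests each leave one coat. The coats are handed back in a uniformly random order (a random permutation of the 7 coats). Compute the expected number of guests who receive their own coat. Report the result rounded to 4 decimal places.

Let Xᵢ = 1 if person i gets their own coat. For each i, P(Xᵢ=1) = 1/7.
By linearity of expectation, E[X₁+…+X_7] = 7·(1/7) = 1.
≈ 1.0000

1.0000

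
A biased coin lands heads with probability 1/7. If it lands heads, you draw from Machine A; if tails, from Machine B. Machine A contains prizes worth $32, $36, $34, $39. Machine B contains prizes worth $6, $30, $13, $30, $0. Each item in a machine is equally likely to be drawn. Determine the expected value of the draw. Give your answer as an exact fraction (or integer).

2601/140 dollars

E[X | Machine A] = (32 + 36 + 34 + 39)/4 = 141/4
E[X | Machine B] = (6 + 30 + 13 + 30 + 0)/5 = 79/5
E[X] = (1/7)·141/4 + (6/7)·79/5 = 2601/140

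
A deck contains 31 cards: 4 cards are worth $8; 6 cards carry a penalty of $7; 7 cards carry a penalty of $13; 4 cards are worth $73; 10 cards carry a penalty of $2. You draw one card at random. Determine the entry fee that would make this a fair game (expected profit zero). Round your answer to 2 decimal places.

E[payout] = (4/31)·8 + (6/31)·(-7) + (7/31)·(-13) + (4/31)·73 + (10/31)·(-2) = 171/31
Fair fee = E[payout] = 171/31 ≈ $5.52

$5.52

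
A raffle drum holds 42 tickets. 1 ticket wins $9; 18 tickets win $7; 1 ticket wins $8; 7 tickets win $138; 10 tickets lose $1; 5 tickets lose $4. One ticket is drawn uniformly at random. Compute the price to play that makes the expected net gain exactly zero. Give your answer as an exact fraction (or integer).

E[payout] = (1/42)·9 + (18/42)·7 + (1/42)·8 + (7/42)·138 + (10/42)·(-1) + (5/42)·(-4) = 1079/42
Fair fee = E[payout] = 1079/42

1079/42 dollars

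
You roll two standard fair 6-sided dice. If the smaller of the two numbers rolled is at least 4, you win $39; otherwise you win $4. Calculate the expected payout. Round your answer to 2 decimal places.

E[payout] = (3/4)·4 + (1/4)·39 = 51/4
≈ $12.75

$12.75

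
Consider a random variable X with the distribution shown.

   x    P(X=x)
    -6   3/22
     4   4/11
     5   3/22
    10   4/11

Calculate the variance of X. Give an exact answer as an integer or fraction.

E[X] = (3/22)·(-6) + (4/11)·4 + (3/22)·5 + (4/11)·10 = 109/22
E[X²] = (3/22)·36 + (4/11)·16 + (3/22)·25 + (4/11)·100 = 101/2
Var(X) = 101/2 − (109/22)² = 12561/484

12561/484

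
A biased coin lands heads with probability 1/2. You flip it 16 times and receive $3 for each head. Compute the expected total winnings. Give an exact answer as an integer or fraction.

E[#heads] = 16·1/2 = 8 (linearity over flips).
E[winnings] = 3·8 = 24.

$24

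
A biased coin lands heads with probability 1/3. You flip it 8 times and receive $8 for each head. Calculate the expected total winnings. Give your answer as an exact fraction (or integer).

E[#heads] = 8·1/3 = 8/3 (linearity over flips).
E[winnings] = 8·8/3 = 64/3.

64/3 dollars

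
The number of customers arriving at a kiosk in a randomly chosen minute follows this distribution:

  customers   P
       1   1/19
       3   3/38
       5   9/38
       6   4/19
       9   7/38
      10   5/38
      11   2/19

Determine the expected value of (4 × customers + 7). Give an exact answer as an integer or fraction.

655/19

E[4x+7] = (1/19)·11 + (3/38)·19 + (9/38)·27 + (4/19)·31 + (7/38)·43 + (5/38)·47 + (2/19)·51
     = 655/19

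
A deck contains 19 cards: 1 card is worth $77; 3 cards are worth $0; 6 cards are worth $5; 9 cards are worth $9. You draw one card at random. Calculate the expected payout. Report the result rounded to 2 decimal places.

E[payout] = (1/19)·77 + (3/19)·0 + (6/19)·5 + (9/19)·9 = 188/19
≈ $9.89

$9.89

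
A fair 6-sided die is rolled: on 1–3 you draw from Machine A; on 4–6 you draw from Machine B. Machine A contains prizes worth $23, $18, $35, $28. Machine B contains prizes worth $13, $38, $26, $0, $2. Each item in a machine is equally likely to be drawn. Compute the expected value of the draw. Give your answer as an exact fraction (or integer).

209/10 dollars

E[X | Machine A] = (23 + 18 + 35 + 28)/4 = 26
E[X | Machine B] = (13 + 38 + 26 + 0 + 2)/5 = 79/5
E[X] = (1/2)·26 + (1/2)·79/5 = 209/10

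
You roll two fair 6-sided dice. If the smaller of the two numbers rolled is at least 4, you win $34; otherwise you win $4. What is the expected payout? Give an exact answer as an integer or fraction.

23/2 dollars

E[payout] = (3/4)·4 + (1/4)·34 = 23/2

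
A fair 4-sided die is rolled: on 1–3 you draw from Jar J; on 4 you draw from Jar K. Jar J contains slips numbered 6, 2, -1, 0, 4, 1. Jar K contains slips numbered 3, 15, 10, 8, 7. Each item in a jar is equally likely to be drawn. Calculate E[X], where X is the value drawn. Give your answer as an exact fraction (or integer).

73/20

E[X | Jar J] = (6 + 2 − 1 + 0 + 4 + 1)/6 = 2
E[X | Jar K] = (3 + 15 + 10 + 8 + 7)/5 = 43/5
E[X] = (3/4)·2 + (1/4)·43/5 = 73/20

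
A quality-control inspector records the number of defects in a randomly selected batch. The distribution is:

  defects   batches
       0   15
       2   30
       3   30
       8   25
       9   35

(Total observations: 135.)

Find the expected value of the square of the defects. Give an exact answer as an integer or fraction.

965/27

Total = 135, so P(defects=0) = 15/135, etc.
E[X²] = (1/9)·0 + (2/9)·4 + (2/9)·9 + (5/27)·64 + (7/27)·81
     = 965/27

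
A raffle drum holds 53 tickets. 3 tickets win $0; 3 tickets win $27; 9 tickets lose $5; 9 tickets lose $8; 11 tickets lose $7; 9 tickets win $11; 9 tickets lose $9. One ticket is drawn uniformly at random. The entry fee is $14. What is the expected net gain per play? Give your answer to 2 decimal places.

E[payout] = (3/53)·0 + (3/53)·27 + (9/53)·(-5) + (9/53)·(-8) + (11/53)·(-7) + (9/53)·11 + (9/53)·(-9) = -95/53
Expected profit = -95/53 − 14 = -837/53 ≈ -$15.79

-$15.79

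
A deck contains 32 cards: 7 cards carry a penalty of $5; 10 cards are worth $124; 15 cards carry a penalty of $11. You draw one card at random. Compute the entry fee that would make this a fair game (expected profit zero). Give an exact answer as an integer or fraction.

65/2 dollars

E[payout] = (7/32)·(-5) + (10/32)·124 + (15/32)·(-11) = 65/2
Fair fee = E[payout] = 65/2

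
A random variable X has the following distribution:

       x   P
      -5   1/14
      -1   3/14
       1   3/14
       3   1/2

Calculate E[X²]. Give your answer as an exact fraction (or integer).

47/7

E[X²] = (1/14)·25 + (3/14)·1 + (3/14)·1 + (1/2)·9
     = 47/7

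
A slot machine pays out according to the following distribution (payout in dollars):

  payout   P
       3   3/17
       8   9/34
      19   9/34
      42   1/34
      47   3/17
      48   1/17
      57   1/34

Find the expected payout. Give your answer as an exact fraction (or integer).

369/17 dollars

E[X] = (3/17)·3 + (9/34)·8 + (9/34)·19 + (1/34)·42 + (3/17)·47 + (1/17)·48 + (1/34)·57
     = 369/17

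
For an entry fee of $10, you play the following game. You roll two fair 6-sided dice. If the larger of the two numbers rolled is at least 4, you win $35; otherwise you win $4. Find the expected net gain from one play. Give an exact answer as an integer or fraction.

69/4 dollars

E[payout] = (1/4)·4 + (3/4)·35 = 109/4
Expected profit = 109/4 − 10 = 69/4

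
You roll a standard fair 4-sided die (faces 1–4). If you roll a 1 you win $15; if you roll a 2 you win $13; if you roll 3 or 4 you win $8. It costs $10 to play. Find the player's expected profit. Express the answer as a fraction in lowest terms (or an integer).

E[payout] = (1/2)·8 + (1/4)·13 + (1/4)·15 = 11
Expected profit = 11 − 10 = 1

$1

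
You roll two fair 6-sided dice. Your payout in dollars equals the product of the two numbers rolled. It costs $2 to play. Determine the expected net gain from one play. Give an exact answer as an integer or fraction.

41/4 dollars

Distribution of the product of the two numbers rolled: 1 w.p. 1/36, 2 w.p. 1/18, 3 w.p. 1/18, 4 w.p. 1/12, 5 w.p. 1/18, 6 w.p. 1/9, …
E[payout] = (1/36)·1 + (1/18)·2 + (1/18)·3 + (1/12)·4 + (1/18)·5 + (1/9)·6 + (1/18)·8 + (1/36)·9 + (1/18)·10 + (1/9)·12 + (1/18)·15 + (1/36)·16 + (1/18)·18 + (1/18)·20 + (1/18)·24 + (1/36)·25 + (1/18)·30 + (1/36)·36 = 49/4
Expected profit = 49/4 − 2 = 41/4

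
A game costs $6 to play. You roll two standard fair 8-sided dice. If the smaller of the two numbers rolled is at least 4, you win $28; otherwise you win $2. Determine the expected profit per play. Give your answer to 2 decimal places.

$6.16

E[payout] = (39/64)·2 + (25/64)·28 = 389/32
Expected profit = 389/32 − 6 = 197/32 ≈ $6.16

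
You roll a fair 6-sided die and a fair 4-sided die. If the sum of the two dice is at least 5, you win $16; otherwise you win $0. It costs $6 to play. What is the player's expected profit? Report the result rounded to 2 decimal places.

$6.00

E[payout] = (1/4)·0 + (3/4)·16 = 12
Expected profit = 12 − 6 = 6 ≈ $6.00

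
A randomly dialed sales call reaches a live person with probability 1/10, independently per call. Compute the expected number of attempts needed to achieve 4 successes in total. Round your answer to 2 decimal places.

40.00

By linearity (sum of 4 independent geometric waits), E[trials] = 4/p = 4/(1/10) = 40.
≈ 40.00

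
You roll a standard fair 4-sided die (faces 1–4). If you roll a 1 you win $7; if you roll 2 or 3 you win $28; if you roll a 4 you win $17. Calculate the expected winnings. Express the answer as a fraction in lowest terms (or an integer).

$20

E[payout] = (1/4)·7 + (1/4)·17 + (1/2)·28 = 20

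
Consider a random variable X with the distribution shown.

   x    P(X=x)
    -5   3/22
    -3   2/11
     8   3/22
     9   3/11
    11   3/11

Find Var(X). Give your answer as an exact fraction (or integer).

19641/484

E[X] = (3/22)·(-5) + (2/11)·(-3) + (3/22)·8 + (3/11)·9 + (3/11)·11 = 117/22
E[X²] = (3/22)·25 + (2/11)·9 + (3/22)·64 + (3/11)·81 + (3/11)·121 = 1515/22
Var(X) = 1515/22 − (117/22)² = 19641/484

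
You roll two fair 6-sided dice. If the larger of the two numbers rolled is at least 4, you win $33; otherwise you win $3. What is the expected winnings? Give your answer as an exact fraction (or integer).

E[payout] = (1/4)·3 + (3/4)·33 = 51/2

51/2 dollars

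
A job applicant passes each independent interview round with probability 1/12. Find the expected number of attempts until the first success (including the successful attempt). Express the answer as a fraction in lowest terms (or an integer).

12

For a geometric distribution, E[trials] = 1/p = 1/(1/12) = 12.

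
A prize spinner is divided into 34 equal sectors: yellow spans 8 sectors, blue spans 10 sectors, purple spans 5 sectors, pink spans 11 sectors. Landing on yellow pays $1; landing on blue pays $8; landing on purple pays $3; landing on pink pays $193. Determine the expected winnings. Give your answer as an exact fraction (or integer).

E[payout] = (8/34)·1 + (10/34)·8 + (5/34)·3 + (11/34)·193 = 1113/17

1113/17 dollars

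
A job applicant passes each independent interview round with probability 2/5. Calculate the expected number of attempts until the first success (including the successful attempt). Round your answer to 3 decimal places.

2.500

For a geometric distribution, E[trials] = 1/p = 1/(2/5) = 5/2.
≈ 2.500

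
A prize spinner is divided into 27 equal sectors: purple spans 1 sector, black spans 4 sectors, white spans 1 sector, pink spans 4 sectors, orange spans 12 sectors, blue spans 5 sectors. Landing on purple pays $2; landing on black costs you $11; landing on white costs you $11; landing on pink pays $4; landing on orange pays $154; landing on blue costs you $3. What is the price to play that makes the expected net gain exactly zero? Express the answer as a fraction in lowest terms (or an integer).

1796/27 dollars

E[payout] = (1/27)·2 + (4/27)·(-11) + (1/27)·(-11) + (4/27)·4 + (12/27)·154 + (5/27)·(-3) = 1796/27
Fair fee = E[payout] = 1796/27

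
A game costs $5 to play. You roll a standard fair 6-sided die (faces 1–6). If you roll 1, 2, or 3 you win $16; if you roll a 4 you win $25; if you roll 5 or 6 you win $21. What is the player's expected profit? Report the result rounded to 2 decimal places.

E[payout] = (1/2)·16 + (1/3)·21 + (1/6)·25 = 115/6
Expected profit = 115/6 − 5 = 85/6 ≈ $14.17

$14.17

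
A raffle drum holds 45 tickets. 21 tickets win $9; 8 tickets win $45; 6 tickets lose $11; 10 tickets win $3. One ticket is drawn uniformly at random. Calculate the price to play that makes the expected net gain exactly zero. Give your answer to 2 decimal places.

E[payout] = (21/45)·9 + (8/45)·45 + (6/45)·(-11) + (10/45)·3 = 57/5
Fair fee = E[payout] = 57/5 ≈ $11.40

$11.40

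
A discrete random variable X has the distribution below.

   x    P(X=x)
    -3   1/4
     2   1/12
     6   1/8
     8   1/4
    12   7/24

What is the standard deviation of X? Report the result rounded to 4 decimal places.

E[X] = 17/3, E[X²] = 781/12
Var(X) = E[X²] − (E[X])² = 781/12 − 289/9 = 1187/36
SD(X) = √(1187/36) ≈ 5.7421

5.7421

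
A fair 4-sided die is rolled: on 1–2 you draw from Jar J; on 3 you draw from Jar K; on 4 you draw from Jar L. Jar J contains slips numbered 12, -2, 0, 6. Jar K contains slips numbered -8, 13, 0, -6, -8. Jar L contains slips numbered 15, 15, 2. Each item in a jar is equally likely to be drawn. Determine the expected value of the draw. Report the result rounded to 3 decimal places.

4.217

E[X | Jar J] = (12 − 2 + 0 + 6)/4 = 4
E[X | Jar K] = (-8 + 13 + 0 − 6 − 8)/5 = -9/5
E[X | Jar L] = (15 + 15 + 2)/3 = 32/3
E[X] = (1/2)·4 + (1/4)·(-9/5) + (1/4)·32/3 = 253/60 ≈ 4.217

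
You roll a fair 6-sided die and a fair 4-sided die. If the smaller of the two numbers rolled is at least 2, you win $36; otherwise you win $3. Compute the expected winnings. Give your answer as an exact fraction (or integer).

189/8 dollars

E[payout] = (3/8)·3 + (5/8)·36 = 189/8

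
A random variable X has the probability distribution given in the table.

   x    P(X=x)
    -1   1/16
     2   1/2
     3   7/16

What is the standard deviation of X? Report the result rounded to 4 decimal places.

E[X] = 9/4, E[X²] = 6
Var(X) = E[X²] − (E[X])² = 6 − 81/16 = 15/16
SD(X) = √(15/16) ≈ 0.9682

0.9682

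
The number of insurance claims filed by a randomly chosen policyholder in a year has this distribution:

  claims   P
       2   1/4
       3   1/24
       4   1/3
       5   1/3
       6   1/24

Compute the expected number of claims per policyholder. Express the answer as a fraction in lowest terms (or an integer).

E[X] = (1/4)·2 + (1/24)·3 + (1/3)·4 + (1/3)·5 + (1/24)·6
     = 31/8

31/8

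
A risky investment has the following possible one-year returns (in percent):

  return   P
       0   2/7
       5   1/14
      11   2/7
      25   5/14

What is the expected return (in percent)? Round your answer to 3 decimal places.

12.429

E[X] = (2/7)·0 + (1/14)·5 + (2/7)·11 + (5/14)·25
     = 87/7 ≈ 12.429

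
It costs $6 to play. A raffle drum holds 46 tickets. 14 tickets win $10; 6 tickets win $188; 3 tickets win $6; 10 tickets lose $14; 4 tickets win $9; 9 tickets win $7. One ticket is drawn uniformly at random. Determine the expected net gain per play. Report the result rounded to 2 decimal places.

$21.07

E[payout] = (14/46)·10 + (6/46)·188 + (3/46)·6 + (10/46)·(-14) + (4/46)·9 + (9/46)·7 = 1245/46
Expected profit = 1245/46 − 6 = 969/46 ≈ $21.07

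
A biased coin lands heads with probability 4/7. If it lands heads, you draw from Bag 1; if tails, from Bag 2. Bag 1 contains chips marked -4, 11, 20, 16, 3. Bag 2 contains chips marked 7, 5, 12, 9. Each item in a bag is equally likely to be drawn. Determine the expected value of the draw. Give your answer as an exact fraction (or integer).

E[X | Bag 1] = (-4 + 11 + 20 + 16 + 3)/5 = 46/5
E[X | Bag 2] = (7 + 5 + 12 + 9)/4 = 33/4
E[X] = (4/7)·46/5 + (3/7)·33/4 = 1231/140

1231/140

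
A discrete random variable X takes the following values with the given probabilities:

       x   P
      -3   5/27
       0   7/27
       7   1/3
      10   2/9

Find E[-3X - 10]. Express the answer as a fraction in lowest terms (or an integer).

E[-3x-10] = (5/27)·(-1) + (7/27)·(-10) + (1/3)·(-31) + (2/9)·(-40)
     = -22

-22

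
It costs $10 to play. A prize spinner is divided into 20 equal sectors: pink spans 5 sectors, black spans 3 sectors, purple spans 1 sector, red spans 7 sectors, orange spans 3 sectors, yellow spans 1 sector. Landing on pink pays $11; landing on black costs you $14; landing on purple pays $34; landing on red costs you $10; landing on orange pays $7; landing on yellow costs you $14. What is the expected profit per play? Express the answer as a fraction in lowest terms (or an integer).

-54/5 dollars

E[payout] = (5/20)·11 + (3/20)·(-14) + (1/20)·34 + (7/20)·(-10) + (3/20)·7 + (1/20)·(-14) = -4/5
Expected profit = -4/5 − 10 = -54/5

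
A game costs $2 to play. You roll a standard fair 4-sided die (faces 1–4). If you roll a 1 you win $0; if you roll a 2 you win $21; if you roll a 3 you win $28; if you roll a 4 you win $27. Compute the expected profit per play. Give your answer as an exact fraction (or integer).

E[payout] = (1/4)·0 + (1/4)·21 + (1/4)·27 + (1/4)·28 = 19
Expected profit = 19 − 2 = 17

$17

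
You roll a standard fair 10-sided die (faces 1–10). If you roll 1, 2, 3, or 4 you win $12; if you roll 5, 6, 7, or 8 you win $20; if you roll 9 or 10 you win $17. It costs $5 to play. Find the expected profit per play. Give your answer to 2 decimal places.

E[payout] = (2/5)·12 + (1/5)·17 + (2/5)·20 = 81/5
Expected profit = 81/5 − 5 = 56/5 ≈ $11.20

$11.20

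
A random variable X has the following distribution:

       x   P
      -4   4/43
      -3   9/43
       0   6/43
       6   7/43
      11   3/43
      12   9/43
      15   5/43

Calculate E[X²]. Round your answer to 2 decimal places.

E[X²] = (4/43)·16 + (9/43)·9 + (6/43)·0 + (7/43)·36 + (3/43)·121 + (9/43)·144 + (5/43)·225
     = 3181/43 ≈ 73.98

73.98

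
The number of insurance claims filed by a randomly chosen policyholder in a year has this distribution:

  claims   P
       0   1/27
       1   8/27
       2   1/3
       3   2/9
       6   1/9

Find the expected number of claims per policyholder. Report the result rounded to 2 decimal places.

E[X] = (1/27)·0 + (8/27)·1 + (1/3)·2 + (2/9)·3 + (1/9)·6
     = 62/27 ≈ 2.30

2.30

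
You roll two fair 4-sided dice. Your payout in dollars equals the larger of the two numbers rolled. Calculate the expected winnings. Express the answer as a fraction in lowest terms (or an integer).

Distribution of the larger of the two numbers rolled: 1 w.p. 1/16, 2 w.p. 3/16, 3 w.p. 5/16, 4 w.p. 7/16
E[payout] = (1/16)·1 + (3/16)·2 + (5/16)·3 + (7/16)·4 = 25/8

25/8 dollars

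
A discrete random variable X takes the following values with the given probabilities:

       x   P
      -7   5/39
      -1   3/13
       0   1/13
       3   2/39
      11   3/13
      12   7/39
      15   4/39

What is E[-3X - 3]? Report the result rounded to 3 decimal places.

-18.769

E[-3x-3] = (5/39)·18 + (3/13)·0 + (1/13)·(-3) + (2/39)·(-12) + (3/13)·(-36) + (7/39)·(-39) + (4/39)·(-48)
     = -244/13 ≈ -18.769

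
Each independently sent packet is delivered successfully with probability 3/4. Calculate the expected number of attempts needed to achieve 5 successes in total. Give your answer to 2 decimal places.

By linearity (sum of 5 independent geometric waits), E[trials] = 5/p = 5/(3/4) = 20/3.
≈ 6.67

6.67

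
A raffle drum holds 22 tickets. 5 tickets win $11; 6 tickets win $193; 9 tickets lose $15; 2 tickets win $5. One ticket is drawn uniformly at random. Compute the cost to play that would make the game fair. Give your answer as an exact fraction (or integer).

544/11 dollars

E[payout] = (5/22)·11 + (6/22)·193 + (9/22)·(-15) + (2/22)·5 = 544/11
Fair fee = E[payout] = 544/11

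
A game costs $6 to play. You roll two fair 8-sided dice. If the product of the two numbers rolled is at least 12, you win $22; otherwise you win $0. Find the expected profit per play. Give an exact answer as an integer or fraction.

259/32 dollars

E[payout] = (23/64)·0 + (41/64)·22 = 451/32
Expected profit = 451/32 − 6 = 259/32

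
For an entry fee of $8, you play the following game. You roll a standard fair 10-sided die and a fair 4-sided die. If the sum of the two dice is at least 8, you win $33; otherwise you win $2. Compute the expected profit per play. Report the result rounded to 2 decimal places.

E[payout] = (9/20)·2 + (11/20)·33 = 381/20
Expected profit = 381/20 − 8 = 221/20 ≈ $11.05

$11.05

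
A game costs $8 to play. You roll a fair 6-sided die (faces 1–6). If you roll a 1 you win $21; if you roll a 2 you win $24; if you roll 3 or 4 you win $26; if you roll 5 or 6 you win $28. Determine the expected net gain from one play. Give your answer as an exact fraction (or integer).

35/2 dollars

E[payout] = (1/6)·21 + (1/6)·24 + (1/3)·26 + (1/3)·28 = 51/2
Expected profit = 51/2 − 8 = 35/2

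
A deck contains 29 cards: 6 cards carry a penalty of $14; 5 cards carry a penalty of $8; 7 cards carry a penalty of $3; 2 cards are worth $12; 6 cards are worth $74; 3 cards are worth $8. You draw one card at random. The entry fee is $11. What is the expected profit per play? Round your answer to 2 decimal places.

E[payout] = (6/29)·(-14) + (5/29)·(-8) + (7/29)·(-3) + (2/29)·12 + (6/29)·74 + (3/29)·8 = 347/29
Expected profit = 347/29 − 11 = 28/29 ≈ $0.97

$0.97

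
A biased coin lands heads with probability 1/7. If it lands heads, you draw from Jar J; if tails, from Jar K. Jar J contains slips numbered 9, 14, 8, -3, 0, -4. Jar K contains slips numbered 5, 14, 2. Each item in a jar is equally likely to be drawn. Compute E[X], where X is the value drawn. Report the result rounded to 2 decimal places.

6.57

E[X | Jar J] = (9 + 14 + 8 − 3 + 0 − 4)/6 = 4
E[X | Jar K] = (5 + 14 + 2)/3 = 7
E[X] = (1/7)·4 + (6/7)·7 = 46/7 ≈ 6.57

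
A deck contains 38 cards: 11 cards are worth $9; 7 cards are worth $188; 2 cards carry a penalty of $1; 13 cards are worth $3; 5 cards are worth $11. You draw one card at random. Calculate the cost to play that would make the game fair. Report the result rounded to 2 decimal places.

$39.66

E[payout] = (11/38)·9 + (7/38)·188 + (2/38)·(-1) + (13/38)·3 + (5/38)·11 = 1507/38
Fair fee = E[payout] = 1507/38 ≈ $39.66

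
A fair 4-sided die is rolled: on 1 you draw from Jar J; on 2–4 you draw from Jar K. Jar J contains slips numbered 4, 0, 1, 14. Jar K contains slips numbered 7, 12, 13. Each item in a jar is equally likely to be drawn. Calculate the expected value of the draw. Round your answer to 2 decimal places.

9.19

E[X | Jar J] = (4 + 0 + 1 + 14)/4 = 19/4
E[X | Jar K] = (7 + 12 + 13)/3 = 32/3
E[X] = (1/4)·19/4 + (3/4)·32/3 = 147/16 ≈ 9.19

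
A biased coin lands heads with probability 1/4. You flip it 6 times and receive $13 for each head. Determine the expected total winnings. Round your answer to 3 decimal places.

E[#heads] = 6·1/4 = 3/2 (linearity over flips).
E[winnings] = 13·3/2 = 39/2.
≈ 19.500

$19.500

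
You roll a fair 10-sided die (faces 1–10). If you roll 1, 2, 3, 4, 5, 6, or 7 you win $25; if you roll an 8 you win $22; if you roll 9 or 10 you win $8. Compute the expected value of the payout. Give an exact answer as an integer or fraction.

213/10 dollars

E[payout] = (1/5)·8 + (1/10)·22 + (7/10)·25 = 213/10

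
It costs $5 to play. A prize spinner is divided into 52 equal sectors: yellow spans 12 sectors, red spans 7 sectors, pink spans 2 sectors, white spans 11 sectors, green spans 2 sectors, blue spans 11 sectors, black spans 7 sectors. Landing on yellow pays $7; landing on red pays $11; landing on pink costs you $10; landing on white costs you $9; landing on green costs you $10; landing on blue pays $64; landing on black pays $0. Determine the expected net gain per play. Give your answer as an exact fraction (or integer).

233/26 dollars

E[payout] = (12/52)·7 + (7/52)·11 + (2/52)·(-10) + (11/52)·(-9) + (2/52)·(-10) + (11/52)·64 + (7/52)·0 = 363/26
Expected profit = 363/26 − 5 = 233/26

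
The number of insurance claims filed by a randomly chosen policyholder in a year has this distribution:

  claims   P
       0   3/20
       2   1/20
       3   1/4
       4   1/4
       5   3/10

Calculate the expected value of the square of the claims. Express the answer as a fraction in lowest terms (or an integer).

E[X²] = (3/20)·0 + (1/20)·4 + (1/4)·9 + (1/4)·16 + (3/10)·25
     = 279/20

279/20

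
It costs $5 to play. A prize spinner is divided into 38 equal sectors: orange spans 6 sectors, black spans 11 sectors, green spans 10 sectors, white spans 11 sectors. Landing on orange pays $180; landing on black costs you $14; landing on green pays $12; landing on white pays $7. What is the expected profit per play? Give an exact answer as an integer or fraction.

E[payout] = (6/38)·180 + (11/38)·(-14) + (10/38)·12 + (11/38)·7 = 1123/38
Expected profit = 1123/38 − 5 = 933/38

933/38 dollars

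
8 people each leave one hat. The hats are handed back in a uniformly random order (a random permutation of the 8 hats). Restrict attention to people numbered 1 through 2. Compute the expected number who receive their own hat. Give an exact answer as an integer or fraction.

1/4

Let Xᵢ = 1 if person i gets their own hat. For each i, P(Xᵢ=1) = 1/8.
By linearity of expectation, E[X₁+…+X_2] = 2·(1/8) = 1/4.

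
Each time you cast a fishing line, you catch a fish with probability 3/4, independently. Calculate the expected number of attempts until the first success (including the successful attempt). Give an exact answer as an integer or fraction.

For a geometric distribution, E[trials] = 1/p = 1/(3/4) = 4/3.

4/3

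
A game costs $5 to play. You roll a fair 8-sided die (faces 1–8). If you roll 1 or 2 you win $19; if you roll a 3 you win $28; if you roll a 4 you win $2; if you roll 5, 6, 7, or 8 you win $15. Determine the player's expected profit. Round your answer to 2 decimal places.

E[payout] = (1/8)·2 + (1/2)·15 + (1/4)·19 + (1/8)·28 = 16
Expected profit = 16 − 5 = 11 ≈ $11.00

$11.00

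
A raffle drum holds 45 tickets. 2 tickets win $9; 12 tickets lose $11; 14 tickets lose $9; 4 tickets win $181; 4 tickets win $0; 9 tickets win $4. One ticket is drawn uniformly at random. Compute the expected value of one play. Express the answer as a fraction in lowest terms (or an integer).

E[payout] = (2/45)·9 + (12/45)·(-11) + (14/45)·(-9) + (4/45)·181 + (4/45)·0 + (9/45)·4 = 104/9

104/9 dollars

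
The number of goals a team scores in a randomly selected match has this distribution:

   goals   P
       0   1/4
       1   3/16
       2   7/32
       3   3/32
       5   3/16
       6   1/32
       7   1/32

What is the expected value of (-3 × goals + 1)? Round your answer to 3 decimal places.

-5.750

E[-3x+1] = (1/4)·1 + (3/16)·(-2) + (7/32)·(-5) + (3/32)·(-8) + (3/16)·(-14) + (1/32)·(-17) + (1/32)·(-20)
     = -23/4 ≈ -5.750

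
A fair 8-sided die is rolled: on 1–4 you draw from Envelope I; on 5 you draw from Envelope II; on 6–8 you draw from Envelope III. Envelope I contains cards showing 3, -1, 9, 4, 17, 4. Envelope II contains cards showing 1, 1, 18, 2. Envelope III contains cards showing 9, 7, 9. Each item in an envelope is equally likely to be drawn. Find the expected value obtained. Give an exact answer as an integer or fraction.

109/16

E[X | Envelope I] = (3 − 1 + 9 + 4 + 17 + 4)/6 = 6
E[X | Envelope II] = (1 + 1 + 18 + 2)/4 = 11/2
E[X | Envelope III] = (9 + 7 + 9)/3 = 25/3
E[X] = (1/2)·6 + (1/8)·11/2 + (3/8)·25/3 = 109/16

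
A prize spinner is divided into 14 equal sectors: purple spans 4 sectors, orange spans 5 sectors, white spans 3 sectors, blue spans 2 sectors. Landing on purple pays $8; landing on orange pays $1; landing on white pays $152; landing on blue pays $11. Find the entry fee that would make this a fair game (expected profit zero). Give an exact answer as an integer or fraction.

515/14 dollars

E[payout] = (4/14)·8 + (5/14)·1 + (3/14)·152 + (2/14)·11 = 515/14
Fair fee = E[payout] = 515/14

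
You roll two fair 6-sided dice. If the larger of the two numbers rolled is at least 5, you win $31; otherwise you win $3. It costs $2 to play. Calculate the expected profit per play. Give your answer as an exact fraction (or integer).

149/9 dollars

E[payout] = (4/9)·3 + (5/9)·31 = 167/9
Expected profit = 167/9 − 2 = 149/9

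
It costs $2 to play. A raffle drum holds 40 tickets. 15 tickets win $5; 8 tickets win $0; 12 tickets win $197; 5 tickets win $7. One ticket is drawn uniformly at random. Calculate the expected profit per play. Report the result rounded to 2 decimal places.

$59.85

E[payout] = (15/40)·5 + (8/40)·0 + (12/40)·197 + (5/40)·7 = 1237/20
Expected profit = 1237/20 − 2 = 1197/20 ≈ $59.85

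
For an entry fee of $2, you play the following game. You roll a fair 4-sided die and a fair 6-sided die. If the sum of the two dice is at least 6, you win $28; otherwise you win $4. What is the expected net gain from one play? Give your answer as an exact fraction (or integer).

E[payout] = (5/12)·4 + (7/12)·28 = 18
Expected profit = 18 − 2 = 16

$16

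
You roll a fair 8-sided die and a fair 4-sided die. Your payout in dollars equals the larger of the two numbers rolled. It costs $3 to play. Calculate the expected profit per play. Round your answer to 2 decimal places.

$1.81

Distribution of the larger of the two numbers rolled: 1 w.p. 1/32, 2 w.p. 3/32, 3 w.p. 5/32, 4 w.p. 7/32, 5 w.p. 1/8, 6 w.p. 1/8, …
E[payout] = (1/32)·1 + (3/32)·2 + (5/32)·3 + (7/32)·4 + (1/8)·5 + (1/8)·6 + (1/8)·7 + (1/8)·8 = 77/16
Expected profit = 77/16 − 3 = 29/16 ≈ $1.81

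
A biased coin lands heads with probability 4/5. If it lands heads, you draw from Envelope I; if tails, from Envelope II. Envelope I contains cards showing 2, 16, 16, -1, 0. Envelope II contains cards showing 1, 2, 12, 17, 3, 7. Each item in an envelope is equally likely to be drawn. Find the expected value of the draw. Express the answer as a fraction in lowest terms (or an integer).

E[X | Envelope I] = (2 + 16 + 16 − 1 + 0)/5 = 33/5
E[X | Envelope II] = (1 + 2 + 12 + 17 + 3 + 7)/6 = 7
E[X] = (4/5)·33/5 + (1/5)·7 = 167/25

167/25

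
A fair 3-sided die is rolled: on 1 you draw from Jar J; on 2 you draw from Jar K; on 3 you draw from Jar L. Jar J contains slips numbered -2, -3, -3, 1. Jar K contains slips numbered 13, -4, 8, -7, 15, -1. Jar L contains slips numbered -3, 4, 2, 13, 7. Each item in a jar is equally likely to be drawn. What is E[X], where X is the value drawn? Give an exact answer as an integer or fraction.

E[X | Jar J] = (-2 − 3 − 3 + 1)/4 = -7/4
E[X | Jar K] = (13 − 4 + 8 − 7 + 15 − 1)/6 = 4
E[X | Jar L] = (-3 + 4 + 2 + 13 + 7)/5 = 23/5
E[X] = (1/3)·(-7/4) + (1/3)·4 + (1/3)·23/5 = 137/60

137/60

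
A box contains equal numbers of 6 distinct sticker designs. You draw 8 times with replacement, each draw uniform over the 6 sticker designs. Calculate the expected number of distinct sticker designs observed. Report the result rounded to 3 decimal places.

4.605

Let Xⱼ=1 if type j appears at least once. P(Xⱼ=1) = 1 − ((6−1)/6)^8 = 1288991/1679616.
E[#distinct] = 6·1288991/1679616 = 1288991/279936.
≈ 4.605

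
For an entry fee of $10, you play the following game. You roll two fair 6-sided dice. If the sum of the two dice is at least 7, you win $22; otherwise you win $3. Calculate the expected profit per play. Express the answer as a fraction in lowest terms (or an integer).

E[payout] = (5/12)·3 + (7/12)·22 = 169/12
Expected profit = 169/12 − 10 = 49/12

49/12 dollars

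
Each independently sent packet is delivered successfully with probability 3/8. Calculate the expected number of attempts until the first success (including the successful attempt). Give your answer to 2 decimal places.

2.67

For a geometric distribution, E[trials] = 1/p = 1/(3/8) = 8/3.
≈ 2.67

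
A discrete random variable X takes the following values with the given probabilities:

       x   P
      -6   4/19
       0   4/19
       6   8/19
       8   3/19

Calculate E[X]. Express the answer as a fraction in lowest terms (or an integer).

E[X] = (4/19)·(-6) + (4/19)·0 + (8/19)·6 + (3/19)·8
     = 48/19

48/19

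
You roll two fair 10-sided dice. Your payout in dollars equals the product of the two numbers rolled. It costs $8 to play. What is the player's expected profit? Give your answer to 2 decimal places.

Distribution of the product of the two numbers rolled: 1 w.p. 1/100, 2 w.p. 1/50, 3 w.p. 1/50, 4 w.p. 3/100, 5 w.p. 1/50, 6 w.p. 1/25, …
E[payout] = (1/100)·1 + (1/50)·2 + (1/50)·3 + (3/100)·4 + (1/50)·5 + (1/25)·6 + (1/50)·7 + (1/25)·8 + (3/100)·9 + (1/25)·10 + (1/25)·12 + (1/50)·14 + (1/50)·15 + (3/100)·16 + (1/25)·18 + (1/25)·20 + (1/50)·21 + (1/25)·24 + (1/100)·25 + (1/50)·27 + (1/50)·28 + (1/25)·30 + (1/50)·32 + (1/50)·35 + (3/100)·36 + (1/25)·40 + (1/50)·42 + (1/50)·45 + (1/50)·48 + (1/100)·49 + (1/50)·50 + (1/50)·54 + (1/50)·56 + (1/50)·60 + (1/50)·63 + (1/100)·64 + (1/50)·70 + (1/50)·72 + (1/50)·80 + (1/100)·81 + (1/50)·90 + (1/100)·100 = 121/4
Expected profit = 121/4 − 8 = 89/4 ≈ $22.25

$22.25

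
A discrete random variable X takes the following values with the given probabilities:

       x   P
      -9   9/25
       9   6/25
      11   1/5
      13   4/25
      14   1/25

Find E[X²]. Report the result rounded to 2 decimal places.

107.68

E[X²] = (9/25)·81 + (6/25)·81 + (1/5)·121 + (4/25)·169 + (1/25)·196
     = 2692/25 ≈ 107.68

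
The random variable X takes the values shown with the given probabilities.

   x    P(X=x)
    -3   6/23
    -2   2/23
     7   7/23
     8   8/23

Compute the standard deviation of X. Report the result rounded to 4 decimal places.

4.9209

E[X] = 91/23, E[X²] = 917/23
Var(X) = E[X²] − (E[X])² = 917/23 − 8281/529 = 12810/529
SD(X) = √(12810/529) ≈ 4.9209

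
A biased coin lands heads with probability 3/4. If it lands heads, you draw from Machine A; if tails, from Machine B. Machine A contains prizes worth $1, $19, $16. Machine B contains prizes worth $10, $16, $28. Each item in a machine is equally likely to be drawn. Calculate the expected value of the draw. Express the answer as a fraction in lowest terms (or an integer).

E[X | Machine A] = (1 + 19 + 16)/3 = 12
E[X | Machine B] = (10 + 16 + 28)/3 = 18
E[X] = (3/4)·12 + (1/4)·18 = 27/2

27/2 dollars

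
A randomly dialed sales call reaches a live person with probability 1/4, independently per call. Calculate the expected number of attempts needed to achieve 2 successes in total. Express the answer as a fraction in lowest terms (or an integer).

By linearity (sum of 2 independent geometric waits), E[trials] = 2/p = 2/(1/4) = 8.

8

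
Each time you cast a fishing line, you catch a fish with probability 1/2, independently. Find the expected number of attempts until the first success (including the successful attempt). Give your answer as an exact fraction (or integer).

2

For a geometric distribution, E[trials] = 1/p = 1/(1/2) = 2.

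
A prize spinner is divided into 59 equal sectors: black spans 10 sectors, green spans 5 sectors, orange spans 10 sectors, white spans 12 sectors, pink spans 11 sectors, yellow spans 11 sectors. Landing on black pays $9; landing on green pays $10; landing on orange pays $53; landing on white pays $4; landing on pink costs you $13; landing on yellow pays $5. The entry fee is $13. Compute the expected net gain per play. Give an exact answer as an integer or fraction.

E[payout] = (10/59)·9 + (5/59)·10 + (10/59)·53 + (12/59)·4 + (11/59)·(-13) + (11/59)·5 = 630/59
Expected profit = 630/59 − 13 = -137/59

-137/59 dollars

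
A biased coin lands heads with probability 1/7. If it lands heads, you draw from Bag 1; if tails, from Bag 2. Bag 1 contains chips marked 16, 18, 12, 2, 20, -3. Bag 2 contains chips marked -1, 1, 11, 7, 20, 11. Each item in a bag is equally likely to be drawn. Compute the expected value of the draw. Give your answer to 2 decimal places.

8.55

E[X | Bag 1] = (16 + 18 + 12 + 2 + 20 − 3)/6 = 65/6
E[X | Bag 2] = (-1 + 1 + 11 + 7 + 20 + 11)/6 = 49/6
E[X] = (1/7)·65/6 + (6/7)·49/6 = 359/42 ≈ 8.55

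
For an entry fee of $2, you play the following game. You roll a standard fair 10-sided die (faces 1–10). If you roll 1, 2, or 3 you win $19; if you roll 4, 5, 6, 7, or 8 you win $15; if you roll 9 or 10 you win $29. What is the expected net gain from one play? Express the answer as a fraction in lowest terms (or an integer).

E[payout] = (1/2)·15 + (3/10)·19 + (1/5)·29 = 19
Expected profit = 19 − 2 = 17

$17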